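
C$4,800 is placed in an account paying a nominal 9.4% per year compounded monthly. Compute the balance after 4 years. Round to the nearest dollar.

C$6,981

i = 0.094/12 = 0.00783333 per month; n = 4·12 = 48.
FV = PV·(1+i)^n = 4,800 × 1.454315 = 6,980.7119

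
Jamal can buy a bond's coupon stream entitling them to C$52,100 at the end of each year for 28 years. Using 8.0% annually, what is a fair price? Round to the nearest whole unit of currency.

C$575,761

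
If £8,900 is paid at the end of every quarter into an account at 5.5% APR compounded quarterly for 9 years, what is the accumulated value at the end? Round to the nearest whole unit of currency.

£411,002

With 4 periods per year: i = 0.01375, n = 36.
FV = PMT · [(1+i)^n − 1] / i = 8900 · 46.180028 = 411,002.2523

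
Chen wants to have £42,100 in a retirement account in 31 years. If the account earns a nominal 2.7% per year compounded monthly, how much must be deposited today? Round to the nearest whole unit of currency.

Periodic rate i = 0.027/12 = 0.00225; n = 31 × 12 = 372 periods.
Discount factor = (1+0.00225)^(−372) = 0.433415; PV = 42,100 × 0.433415 = 18,246.7678

£18,247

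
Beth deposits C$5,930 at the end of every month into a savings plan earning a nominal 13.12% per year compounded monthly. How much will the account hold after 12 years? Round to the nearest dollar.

C$2,053,860

Periodic rate i = 0.1312/12 = 0.0109333; n = 12 × 12 = 144 periods.
FV = 5930 × [(1+0.0109333)^144 − 1] / 0.0109333 = 5930 × 346.350757 = 2,053,859.9918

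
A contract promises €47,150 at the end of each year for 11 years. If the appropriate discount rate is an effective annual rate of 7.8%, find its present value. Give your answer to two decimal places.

PV = 47150 × [1 − (1+0.078)^(−11)] / 0.078 = 47150 × 7.208754 = 339,892.7328

€339,892.73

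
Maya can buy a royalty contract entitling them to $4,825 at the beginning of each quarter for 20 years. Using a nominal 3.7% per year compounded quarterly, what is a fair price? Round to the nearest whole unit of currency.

Periodic rate i = 0.037/4 = 0.00925; n = 20 × 4 = 80 periods.
PV = 4825 × [1 − (1+0.00925)^(−80)] / 0.00925 × (1+i) = 4825 × 56.873736 = 274,415.7761
(annuity-due: payments at period start, so ×(1+i).)

$274,416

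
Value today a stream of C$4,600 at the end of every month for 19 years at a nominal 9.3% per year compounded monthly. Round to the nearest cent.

Periodic rate i = 0.093/12 = 0.00775; n = 19 × 12 = 228 periods.
PV = 4600 × [1 − (1+0.00775)^(−228)] / 0.00775 = 4600 × 106.837095 = 491,450.6367

C$491,450.64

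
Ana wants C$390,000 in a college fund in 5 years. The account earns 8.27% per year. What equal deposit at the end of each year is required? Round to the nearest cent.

C$66,121.11

FV-annuity factor = 5.898268; PMT = 390000 / 5.898268 = 66,121.1085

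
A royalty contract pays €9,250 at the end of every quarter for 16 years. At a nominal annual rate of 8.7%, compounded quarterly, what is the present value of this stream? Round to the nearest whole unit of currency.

€317,981

i = 0.087/4 = 0.02175 per quarter; n = 16·4 = 64.
PV = PMT · [1 − (1+i)^(−n)] / i = 9250 · 34.376334 = 317,981.0853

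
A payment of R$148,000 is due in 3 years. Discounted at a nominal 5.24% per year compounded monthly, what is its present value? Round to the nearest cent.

R$126,514.19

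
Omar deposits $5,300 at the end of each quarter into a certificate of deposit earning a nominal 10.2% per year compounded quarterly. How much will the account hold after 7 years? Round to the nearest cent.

Periodic rate i = 0.102/4 = 0.0255; n = 7 × 4 = 28 periods.
FV = PMT · [(1+i)^n − 1] / i = 5300 · 40.154689 = 212,819.8493

$212,819.85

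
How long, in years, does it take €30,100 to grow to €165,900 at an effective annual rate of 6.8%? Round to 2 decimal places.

25.94 years

n = ln(165900/30100) / ln(1+0.068) = ln(5.51163) / 0.065788 = 25.9450 years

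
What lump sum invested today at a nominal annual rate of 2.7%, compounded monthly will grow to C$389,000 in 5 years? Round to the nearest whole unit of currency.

C$339,927

Periodic rate i = 0.027/12 = 0.00225; n = 5 × 12 = 60 periods.
Discount factor = (1+0.00225)^(−60) = 0.873848; PV = 389,000 × 0.873848 = 339,927.0348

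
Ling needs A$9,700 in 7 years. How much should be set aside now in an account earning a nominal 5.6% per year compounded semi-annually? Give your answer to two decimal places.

With 2 periods per year: i = 0.028, n = 14.
PV = FV·(1+i)^(−n) = 9,700 × 0.679354 = 6,589.7377

A$6,589.74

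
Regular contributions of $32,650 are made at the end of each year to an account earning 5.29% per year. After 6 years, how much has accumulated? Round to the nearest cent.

$223,709.18

FV = 32650 × [(1+0.0529)^6 − 1] / 0.0529 = 32650 × 6.851736 = 223,709.1849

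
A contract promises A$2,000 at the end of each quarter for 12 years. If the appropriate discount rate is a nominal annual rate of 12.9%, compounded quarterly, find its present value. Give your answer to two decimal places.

A$48,500.21

i = 0.129/4 = 0.03225 per quarter; n = 12·4 = 48.
Annuity factor a(48|0.03225) = 24.250105; PV = 2000 × 24.250105 = 48,500.2103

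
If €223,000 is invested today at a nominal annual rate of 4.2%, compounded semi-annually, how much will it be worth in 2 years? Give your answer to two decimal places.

€242,330.36

Periodic rate i = 0.042/2 = 0.021; n = 2 × 2 = 4 periods.
FV = PV·(1+i)^n = 223,000 × 1.086683 = 242,330.3622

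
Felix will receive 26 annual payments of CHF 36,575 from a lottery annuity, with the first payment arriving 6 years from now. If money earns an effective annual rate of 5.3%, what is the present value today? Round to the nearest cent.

PV at t=5 (ordinary 26-year annuity): 36575 × a(26|0.053) = 36575 × 13.940880 = 509,887.6892
PV₀ = 509,887.6892 / (1+0.053)^5 = 509,887.6892 / 1.294619 = 393,851.6511

CHF 393,851.65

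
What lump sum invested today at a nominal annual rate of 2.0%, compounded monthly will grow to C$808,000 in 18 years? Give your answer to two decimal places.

C$563,891.43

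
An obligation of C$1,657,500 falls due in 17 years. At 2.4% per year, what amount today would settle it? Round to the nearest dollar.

C$1,107,527

PV = 1,657,500 / (1 + 0.024)^17 = 1,657,500 / 1.496578 = 1,107,526.8767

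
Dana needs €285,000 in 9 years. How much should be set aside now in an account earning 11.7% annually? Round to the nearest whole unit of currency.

€105,285

PV = 285,000 / (1 + 0.117)^9 = 285,000 / 2.706940 = 105,284.9516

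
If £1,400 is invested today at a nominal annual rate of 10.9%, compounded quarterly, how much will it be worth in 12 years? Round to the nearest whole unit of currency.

Periodic rate i = 0.109/4 = 0.02725; n = 12 × 4 = 48 periods.
FV = PV·(1+i)^n = 1,400 × 3.634588 = 5,088.4233

£5,088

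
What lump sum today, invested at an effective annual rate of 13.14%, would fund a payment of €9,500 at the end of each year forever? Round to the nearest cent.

€72,298.33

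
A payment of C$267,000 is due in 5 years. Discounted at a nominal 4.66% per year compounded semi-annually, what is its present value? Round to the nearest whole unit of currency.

Periodic rate i = 0.0466/2 = 0.0233; n = 5 × 2 = 10 periods.
Discount factor = (1+0.0233)^(−10) = 0.794274; PV = 267,000 × 0.794274 = 212,071.1152

C$212,071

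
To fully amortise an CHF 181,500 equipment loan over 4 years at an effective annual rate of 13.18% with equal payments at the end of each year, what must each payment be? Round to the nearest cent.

Annuity-PV factor = 2.963381; PMT = 181500 / 2.963381 = 61,247.6063

CHF 61,247.61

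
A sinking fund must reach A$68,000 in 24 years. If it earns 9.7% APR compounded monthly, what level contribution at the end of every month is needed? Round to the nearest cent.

A$60.00

Periodic rate i = 0.097/12 = 0.00808333; n = 24 × 12 = 288 periods.
PMT = 68000 / ( [(1+0.00808333)^288 − 1] / 0.00808333 ) = 68000 / 1133.425857 = 59.9951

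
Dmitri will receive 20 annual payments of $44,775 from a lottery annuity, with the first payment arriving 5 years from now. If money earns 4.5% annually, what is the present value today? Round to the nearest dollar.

Value one period before first payment (t=4): 44775 × [1 − (1+0.045)^(−20)] / 0.045 = 44775 × 13.007936 = 582,430.3546
PV₀ = 582,430.3546 / (1+0.045)^4 = 582,430.3546 / 1.192519 = 488,403.5807

$488,404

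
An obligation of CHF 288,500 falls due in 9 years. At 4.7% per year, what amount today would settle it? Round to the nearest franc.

CHF 190,821

PV = 288,500 / (1 + 0.047)^9 = 288,500 / 1.511890 = 190,820.7869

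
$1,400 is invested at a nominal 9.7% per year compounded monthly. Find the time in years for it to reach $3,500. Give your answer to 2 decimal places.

9.48 years

Periodic rate i = 0.097/12 = 0.00808333.
n = ln(3500/1400) / ln(1+0.00808333) = ln(2.50000) / 0.008051 = 113.8131 months
= 113.8131/12 years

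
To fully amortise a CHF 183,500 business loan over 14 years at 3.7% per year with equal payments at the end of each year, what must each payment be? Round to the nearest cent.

CHF 17,029.46

Annuity-PV factor = 10.775443; PMT = 183500 / 10.775443 = 17,029.4616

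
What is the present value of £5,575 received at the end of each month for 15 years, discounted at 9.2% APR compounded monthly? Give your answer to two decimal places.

£543,267.17

Periodic rate i = 0.092/12 = 0.00766667; n = 15 × 12 = 180 periods.
Annuity factor a(180|0.00766667) = 97.447026; PV = 5575 × 97.447026 = 543,267.1722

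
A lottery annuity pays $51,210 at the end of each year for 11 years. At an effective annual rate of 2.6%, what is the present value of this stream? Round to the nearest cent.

PV = 51210 × [1 − (1+0.026)^(−11)] / 0.026 = 51210 × 9.461025 = 484,499.1031

$484,499.10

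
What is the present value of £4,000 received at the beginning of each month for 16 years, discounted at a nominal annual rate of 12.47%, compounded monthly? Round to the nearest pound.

£335,488

With 12 periods per year: i = 0.0103917, n = 192.
PV = PMT · [1 − (1+i)^(−n)] / i × (1+i) = 4000 · 83.872031 = 335,488.1234
(annuity-due: payments at period start, so ×(1+i).)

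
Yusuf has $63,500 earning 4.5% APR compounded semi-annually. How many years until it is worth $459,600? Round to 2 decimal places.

Periodic rate i = 0.045/2 = 0.0225.
n = ln(459600/63500) / ln(1+0.0225) = ln(7.23780) / 0.022251 = 88.9556 half-years
= 88.9556/2 years

44.48 years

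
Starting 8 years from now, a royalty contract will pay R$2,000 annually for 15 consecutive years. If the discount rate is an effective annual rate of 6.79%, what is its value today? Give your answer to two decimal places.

Value one period before first payment (t=7): 2000 × [1 − (1+0.0679)^(−15)] / 0.0679 = 2000 × 9.229962 = 18,459.9243
Discount back 7 years: 18,459.9243 × (1+0.0679)^(−7) = 18,459.9243 × 0.631373 = 11,655.0948

R$11,655.09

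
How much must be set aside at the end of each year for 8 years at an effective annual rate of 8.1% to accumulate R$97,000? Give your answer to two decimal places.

R$9,086.54

FV-annuity factor = 10.675127; PMT = 97000 / 10.675127 = 9,086.5426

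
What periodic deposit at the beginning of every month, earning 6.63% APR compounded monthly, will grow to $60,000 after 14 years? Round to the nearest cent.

$216.40

With 12 periods per year: i = 0.005525, n = 168.
PMT = 60000 / ( [(1+0.005525)^168 − 1] / 0.005525 × (1+i) ) = 60000 / 277.269384 = 216.3961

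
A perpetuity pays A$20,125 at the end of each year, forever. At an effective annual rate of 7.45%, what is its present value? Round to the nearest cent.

A$270,134.23

PV = C/r = 20125/0.0745 = 270,134.2282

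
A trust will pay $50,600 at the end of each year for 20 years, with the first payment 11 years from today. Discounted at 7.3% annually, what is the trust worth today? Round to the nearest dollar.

Value one period before first payment (t=10): 50600 × [1 − (1+0.073)^(−20)] / 0.073 = 50600 × 10.351422 = 523,781.9602
PV₀ = 523,781.9602 / (1+0.073)^10 = 523,781.9602 / 2.023006 = 258,912.6781

$258,913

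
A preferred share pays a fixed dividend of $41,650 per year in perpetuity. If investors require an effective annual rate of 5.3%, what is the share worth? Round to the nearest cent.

$785,849.06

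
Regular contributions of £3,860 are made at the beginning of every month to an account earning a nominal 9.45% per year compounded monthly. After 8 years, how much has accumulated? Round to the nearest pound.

Periodic rate i = 0.0945/12 = 0.007875; n = 8 × 12 = 96 periods.
FV = 3860 × [(1+0.007875)^96 − 1] / 0.007875 × (1+i) = 3860 × 143.782860 = 555,001.8405
(annuity-due: payments at period start, so ×(1+i).)

£555,002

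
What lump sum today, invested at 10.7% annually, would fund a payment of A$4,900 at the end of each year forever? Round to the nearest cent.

PV = PMT / i = 4900 / 0.107 = 45,794.3925

A$45,794.39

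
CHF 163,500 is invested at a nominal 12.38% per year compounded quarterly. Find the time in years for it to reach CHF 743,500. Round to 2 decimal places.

Periodic rate i = 0.1238/4 = 0.03095.
n = ln(743500/163500) / ln(1+0.03095) = ln(4.54740) / 0.030481 = 49.6890 quarters
= 49.6890/4 years

12.42 years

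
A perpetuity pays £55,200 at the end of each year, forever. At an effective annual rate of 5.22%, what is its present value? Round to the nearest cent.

PV = C/r = 55200/0.0522 = 1,057,471.2644

£1,057,471.26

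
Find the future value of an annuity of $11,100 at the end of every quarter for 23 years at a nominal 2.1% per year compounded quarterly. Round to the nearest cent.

$1,308,495.96

With 4 periods per year: i = 0.00525, n = 92.
FV = 11100 × [(1+0.00525)^92 − 1] / 0.00525 = 11100 × 117.882519 = 1,308,495.9646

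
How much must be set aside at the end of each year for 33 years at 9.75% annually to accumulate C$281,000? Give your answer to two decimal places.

C$1,333.53

FV-annuity factor = 210.719453; PMT = 281000 / 210.719453 = 1,333.5266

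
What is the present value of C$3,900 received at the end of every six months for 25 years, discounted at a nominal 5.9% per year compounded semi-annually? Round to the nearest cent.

C$101,305.77

i = 0.059/2 = 0.0295 per half-year; n = 25·2 = 50.
PV = PMT · [1 − (1+i)^(−n)] / i = 3900 · 25.975838 = 101,305.7687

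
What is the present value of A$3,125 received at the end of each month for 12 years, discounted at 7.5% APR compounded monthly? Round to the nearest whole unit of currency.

A$296,145

Periodic rate i = 0.075/12 = 0.00625; n = 12 × 12 = 144 periods.
PV = PMT · [1 − (1+i)^(−n)] / i = 3125 · 94.766401 = 296,145.0046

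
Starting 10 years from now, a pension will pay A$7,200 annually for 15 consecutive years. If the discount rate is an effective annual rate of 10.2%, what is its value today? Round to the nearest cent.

PV at t=9 (ordinary 15-year annuity): 7200 × a(15|0.102) = 7200 × 7.520028 = 54,144.1997
Discount back 9 years: 54,144.1997 × (1+0.102)^(−9) = 54,144.1997 × 0.417221 = 22,590.0706

A$22,590.07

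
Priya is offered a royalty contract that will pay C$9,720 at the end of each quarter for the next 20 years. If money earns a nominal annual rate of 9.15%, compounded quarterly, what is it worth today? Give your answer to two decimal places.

C$355,335.53

i = 0.0915/4 = 0.022875 per quarter; n = 20·4 = 80.
PV = PMT · [1 − (1+i)^(−n)] / i = 9720 · 36.557154 = 355,335.5329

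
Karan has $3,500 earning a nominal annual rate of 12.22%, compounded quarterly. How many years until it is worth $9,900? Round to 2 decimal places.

Periodic rate i = 0.1222/4 = 0.03055.
n = ln(9900/3500) / ln(1+0.03055) = ln(2.82857) / 0.030093 = 34.5524 quarters
= 34.5524/4 years

8.64 years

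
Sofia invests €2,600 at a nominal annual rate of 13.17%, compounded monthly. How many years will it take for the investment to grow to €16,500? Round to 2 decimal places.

Periodic rate i = 0.1317/12 = 0.010975.
(1+i)^n = 16500/2600 = 6.34615, so n = ln 6.34615 / ln 1.01097 = 169.2912 months
= 169.2912/12 years

14.11 years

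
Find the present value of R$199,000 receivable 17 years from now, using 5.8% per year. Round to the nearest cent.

PV = 199,000 / (1 + 0.058)^17 = 199,000 / 2.607692 = 76,312.6835

R$76,312.68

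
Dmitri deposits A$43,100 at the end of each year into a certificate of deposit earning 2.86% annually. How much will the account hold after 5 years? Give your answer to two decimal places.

A$228,184.21

FV = PMT · [(1+i)^n − 1] / i = 43100 · 5.294297 = 228,184.2109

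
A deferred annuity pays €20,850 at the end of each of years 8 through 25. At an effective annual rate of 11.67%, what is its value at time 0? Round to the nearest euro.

PV at t=7 (ordinary 18-year annuity): 20850 × a(18|0.1167) = 20850 × 7.393888 = 154,162.5718
Discount back 7 years: 154,162.5718 × (1+0.1167)^(−7) = 154,162.5718 × 0.461790 = 71,190.7116

€71,191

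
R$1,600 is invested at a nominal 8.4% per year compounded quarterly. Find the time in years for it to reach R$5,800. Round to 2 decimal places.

15.49 years

Periodic rate i = 0.084/4 = 0.021.
(1+i)^n = 5800/1600 = 3.62500, so n = ln 3.62500 / ln 1.021 = 61.9681 quarters
= 61.9681/4 years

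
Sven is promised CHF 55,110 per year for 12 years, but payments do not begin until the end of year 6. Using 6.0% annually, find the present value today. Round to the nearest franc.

Value one period before first payment (t=5): 55110 × [1 − (1+0.06)^(−12)] / 0.06 = 55110 × 8.383844 = 462,033.6396
PV₀ = 462,033.6396 / (1+0.06)^5 = 462,033.6396 / 1.338226 = 345,258.4133

CHF 345,258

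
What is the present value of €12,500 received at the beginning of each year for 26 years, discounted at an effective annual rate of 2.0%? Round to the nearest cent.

€256,543.21

Annuity factor a(26|0.02) × (1+i) = 20.523456; PV = 12500 × 20.523456 = 256,543.2059
(annuity-due: payments at period start, so ×(1+i).)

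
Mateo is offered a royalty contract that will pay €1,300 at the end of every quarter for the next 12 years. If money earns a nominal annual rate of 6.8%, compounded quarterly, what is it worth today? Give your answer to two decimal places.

€42,422.82

i = 0.068/4 = 0.017 per quarter; n = 12·4 = 48.
Annuity factor a(48|0.017) = 32.632936; PV = 1300 × 32.632936 = 42,422.8168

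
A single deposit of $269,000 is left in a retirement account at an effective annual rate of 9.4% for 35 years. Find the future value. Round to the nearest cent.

$6,242,499.98

269,000 × (1+0.094)^35 = 269,000 × 23.206320 = 6,242,499.9840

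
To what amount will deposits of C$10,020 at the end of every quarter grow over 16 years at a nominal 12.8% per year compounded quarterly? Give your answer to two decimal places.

C$2,037,689.55

i = 0.128/4 = 0.032 per quarter; n = 16·4 = 64.
Accumulation factor s(64|0.032) = 203.362230; FV = 10020 × 203.362230 = 2,037,689.5489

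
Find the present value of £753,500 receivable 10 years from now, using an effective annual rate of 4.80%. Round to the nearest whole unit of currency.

£471,488

PV = 753,500 / (1 + 0.048)^10 = 753,500 / 1.598133 = 471,487.7680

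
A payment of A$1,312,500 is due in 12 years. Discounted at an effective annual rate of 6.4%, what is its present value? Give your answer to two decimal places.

A$623,447.34

Discount factor = (1+0.064)^(−12) = 0.475007; PV = 1,312,500 × 0.475007 = 623,447.3404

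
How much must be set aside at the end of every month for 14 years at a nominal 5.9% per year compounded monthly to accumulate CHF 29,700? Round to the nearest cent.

Periodic rate i = 0.059/12 = 0.00491667; n = 14 × 12 = 168 periods.
FV-annuity factor = 260.246527; PMT = 29700 / 260.246527 = 114.1226

CHF 114.12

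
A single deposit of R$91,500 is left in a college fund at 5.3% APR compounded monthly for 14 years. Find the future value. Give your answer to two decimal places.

i = 0.053/12 = 0.00441667 per month; n = 14·12 = 168.
FV = 91,500 × (1 + 0.00441667)^168 = 191,848.3465

R$191,848.35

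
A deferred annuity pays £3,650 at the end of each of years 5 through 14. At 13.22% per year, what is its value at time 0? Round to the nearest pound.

£11,948

PV at t=4 (ordinary 10-year annuity): 3650 × a(10|0.1322) = 3650 × 5.378866 = 19,632.8602
Discount back 4 years: 19,632.8602 × (1+0.1322)^(−4) = 19,632.8602 × 0.608566 = 11,947.8833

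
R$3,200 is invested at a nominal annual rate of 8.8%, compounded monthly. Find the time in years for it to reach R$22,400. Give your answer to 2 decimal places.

22.19 years

Periodic rate i = 0.088/12 = 0.00733333.
n = ln(22400/3200) / ln(1+0.00733333) = ln(7.00000) / 0.007307 = 266.3232 months
= 266.3232/12 years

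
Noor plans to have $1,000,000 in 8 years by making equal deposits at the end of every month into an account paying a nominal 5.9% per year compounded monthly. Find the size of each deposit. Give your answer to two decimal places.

$8,176.13

Periodic rate i = 0.059/12 = 0.00491667; n = 8 × 12 = 96 periods.
PMT = 1e+06 / ( [(1+0.00491667)^96 − 1] / 0.00491667 ) = 1e+06 / 122.307313 = 8,176.1260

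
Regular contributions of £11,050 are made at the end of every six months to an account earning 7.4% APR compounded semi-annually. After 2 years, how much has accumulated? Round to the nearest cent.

With 2 periods per year: i = 0.037, n = 4.
Accumulation factor s(4|0.037) = 4.227527; FV = 11050 × 4.227527 = 46,714.1695

£46,714.17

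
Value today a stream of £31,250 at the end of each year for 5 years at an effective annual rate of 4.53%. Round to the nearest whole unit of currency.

PV = PMT · [1 − (1+i)^(−n)] / i = 31250 · 4.386309 = 137,072.1618

£137,072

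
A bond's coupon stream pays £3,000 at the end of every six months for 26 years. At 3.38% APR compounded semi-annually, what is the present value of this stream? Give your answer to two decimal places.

£103,252.96

i = 0.0338/2 = 0.0169 per half-year; n = 26·2 = 52.
PV = 3000 × [1 − (1+0.0169)^(−52)] / 0.0169 = 3000 × 34.417652 = 103,252.9558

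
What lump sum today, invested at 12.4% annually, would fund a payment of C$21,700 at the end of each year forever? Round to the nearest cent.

PV = PMT / i = 21700 / 0.124 = 175,000.0000

C$175,000.00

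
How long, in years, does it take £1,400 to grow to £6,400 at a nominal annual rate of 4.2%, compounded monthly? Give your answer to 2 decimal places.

Periodic rate i = 0.042/12 = 0.0035.
n = ln(6400/1400) / ln(1+0.0035) = ln(4.57143) / 0.003494 = 434.9954 months
= 434.9954/12 years

36.25 years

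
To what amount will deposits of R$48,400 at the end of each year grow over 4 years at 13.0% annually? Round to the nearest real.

Accumulation factor s(4|0.13) = 4.849797; FV = 48400 × 4.849797 = 234,730.1748

R$234,730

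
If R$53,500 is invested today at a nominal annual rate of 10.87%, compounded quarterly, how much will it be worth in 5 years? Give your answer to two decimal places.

i = 0.1087/4 = 0.027175 per quarter; n = 5·4 = 20.
53,500 × (1+0.027175)^20 = 53,500 × 1.709578 = 91,462.4007

R$91,462.40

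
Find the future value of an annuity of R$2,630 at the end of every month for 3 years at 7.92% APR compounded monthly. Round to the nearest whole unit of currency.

R$106,480

Periodic rate i = 0.0792/12 = 0.0066; n = 3 × 12 = 36 periods.
FV = PMT · [(1+i)^n − 1] / i = 2630 · 40.486694 = 106,480.0047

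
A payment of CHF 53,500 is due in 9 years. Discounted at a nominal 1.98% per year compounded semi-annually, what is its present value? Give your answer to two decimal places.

i = 0.0198/2 = 0.0099 per half-year; n = 9·2 = 18.
PV = 53,500 / (1 + 0.0099)^18 = 53,500 / 1.194018 = 44,806.7127

CHF 44,806.71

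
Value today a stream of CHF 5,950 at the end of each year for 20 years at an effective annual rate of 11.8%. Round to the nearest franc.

CHF 45,006

PV = 5950 × [1 − (1+0.118)^(−20)] / 0.118 = 5950 × 7.564072 = 45,006.2292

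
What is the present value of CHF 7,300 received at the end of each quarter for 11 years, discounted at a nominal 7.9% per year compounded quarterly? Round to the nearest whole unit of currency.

CHF 213,294

i = 0.079/4 = 0.01975 per quarter; n = 11·4 = 44.
Annuity factor a(44|0.01975) = 29.218335; PV = 7300 × 29.218335 = 213,293.8467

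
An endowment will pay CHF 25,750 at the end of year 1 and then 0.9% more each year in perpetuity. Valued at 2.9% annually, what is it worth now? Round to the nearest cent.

CHF 1,287,500.00

PV = PMT / (i − g) = 25750 / (0.029 − 0.009) = 25750 / 0.020000 = 1,287,500.0000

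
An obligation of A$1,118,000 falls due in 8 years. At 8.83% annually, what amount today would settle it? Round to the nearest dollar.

PV = 1,118,000 / (1 + 0.0883)^8 = 1,118,000 / 1.967837 = 568,136.6029

A$568,137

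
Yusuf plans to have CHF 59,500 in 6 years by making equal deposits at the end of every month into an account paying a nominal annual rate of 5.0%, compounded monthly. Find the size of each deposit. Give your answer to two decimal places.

CHF 710.33

With 12 periods per year: i = 0.00416667, n = 72.
FV-annuity factor = 83.764259; PMT = 59500 / 83.764259 = 710.3268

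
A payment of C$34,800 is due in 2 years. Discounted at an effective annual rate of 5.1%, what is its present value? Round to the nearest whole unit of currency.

C$31,505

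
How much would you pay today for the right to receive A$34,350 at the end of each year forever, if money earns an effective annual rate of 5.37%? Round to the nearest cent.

A$639,664.80

PV = C/r = 34350/0.0537 = 639,664.8045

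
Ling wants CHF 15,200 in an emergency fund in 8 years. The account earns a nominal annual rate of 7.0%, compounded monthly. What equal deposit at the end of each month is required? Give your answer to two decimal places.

Periodic rate i = 0.07/12 = 0.00583333; n = 8 × 12 = 96 periods.
FV-annuity factor = 128.198821; PMT = 15200 / 128.198821 = 118.5658

CHF 118.57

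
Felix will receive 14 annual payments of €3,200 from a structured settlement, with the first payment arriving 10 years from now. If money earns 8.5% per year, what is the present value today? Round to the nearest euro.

€12,300

PV at t=9 (ordinary 14-year annuity): 3200 × a(14|0.085) = 3200 × 8.010097 = 25,632.3094
Discount back 9 years: 25,632.3094 × (1+0.085)^(−9) = 25,632.3094 × 0.479880 = 12,300.4243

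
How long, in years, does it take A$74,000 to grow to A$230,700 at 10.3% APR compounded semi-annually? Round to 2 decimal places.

Periodic rate i = 0.103/2 = 0.0515.
(1+i)^n = 230700/74000 = 3.11757, so n = ln 3.11757 / ln 1.0515 = 22.6425 half-years
= 22.6425/2 years

11.32 years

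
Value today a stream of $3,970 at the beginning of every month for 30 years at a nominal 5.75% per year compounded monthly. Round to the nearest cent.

With 12 periods per year: i = 0.00479167, n = 360.
PV = PMT · [1 − (1+i)^(−n)] / i × (1+i) = 3970 · 172.179301 = 683,551.8261
(annuity-due: payments at period start, so ×(1+i).)

$683,551.83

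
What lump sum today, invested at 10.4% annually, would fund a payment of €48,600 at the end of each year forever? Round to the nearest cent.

€467,307.69

PV = PMT / i = 48600 / 0.104 = 467,307.6923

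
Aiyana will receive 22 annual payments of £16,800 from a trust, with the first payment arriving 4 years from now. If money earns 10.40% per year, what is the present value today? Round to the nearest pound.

£106,436

PV at t=3 (ordinary 22-year annuity): 16800 × a(22|0.104) = 16800 × 8.524831 = 143,217.1598
Discount back 3 years: 143,217.1598 × (1+0.104)^(−3) = 143,217.1598 × 0.743178 = 106,435.8264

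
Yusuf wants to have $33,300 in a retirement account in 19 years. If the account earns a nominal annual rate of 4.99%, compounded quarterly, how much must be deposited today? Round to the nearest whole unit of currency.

$12,979

With 4 periods per year: i = 0.012475, n = 76.
Discount factor = (1+0.012475)^(−76) = 0.389756; PV = 33,300 × 0.389756 = 12,978.8673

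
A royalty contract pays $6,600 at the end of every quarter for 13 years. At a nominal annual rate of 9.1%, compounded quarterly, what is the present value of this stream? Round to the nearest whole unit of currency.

Periodic rate i = 0.091/4 = 0.02275; n = 13 × 4 = 52 periods.
PV = 6600 × [1 − (1+0.02275)^(−52)] / 0.02275 = 6600 × 30.310049 = 200,046.3218

$200,046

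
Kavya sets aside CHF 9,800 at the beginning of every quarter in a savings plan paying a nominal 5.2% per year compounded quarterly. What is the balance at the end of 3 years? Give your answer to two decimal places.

With 4 periods per year: i = 0.013, n = 12.
FV = PMT · [(1+i)^n − 1] / i × (1+i) = 9800 · 13.063942 = 128,026.6341
(Beginning-of-period payments → annuity-due factor ×(1+i).)

CHF 128,026.63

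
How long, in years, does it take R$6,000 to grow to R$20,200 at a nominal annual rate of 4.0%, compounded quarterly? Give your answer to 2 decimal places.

Periodic rate i = 0.04/4 = 0.01.
n = ln(20200/6000) / ln(1+0.01) = ln(3.36667) / 0.009950 = 121.9983 quarters
= 121.9983/4 years

30.50 years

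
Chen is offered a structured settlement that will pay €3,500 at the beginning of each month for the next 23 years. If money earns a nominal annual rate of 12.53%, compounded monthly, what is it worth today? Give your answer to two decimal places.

Periodic rate i = 0.1253/12 = 0.0104417; n = 23 × 12 = 276 periods.
PV = 3500 × [1 − (1+0.0104417)^(−276)] / 0.0104417 × (1+i) = 3500 × 91.266672 = 319,433.3512
(Beginning-of-period payments → annuity-due factor ×(1+i).)

€319,433.35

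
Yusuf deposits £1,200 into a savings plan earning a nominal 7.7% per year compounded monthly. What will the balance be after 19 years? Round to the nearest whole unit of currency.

Periodic rate i = 0.077/12 = 0.00641667; n = 19 × 12 = 228 periods.
FV = 1,200 × (1 + 0.00641667)^228 = 5,158.5098

£5,159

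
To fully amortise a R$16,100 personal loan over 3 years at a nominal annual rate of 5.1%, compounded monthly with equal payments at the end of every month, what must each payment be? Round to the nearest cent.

R$483.25

Periodic rate i = 0.051/12 = 0.00425; n = 3 × 12 = 36 periods.
PMT = 16100 / ( [1 − (1+0.00425)^(−36)] / 0.00425 ) = 16100 / 33.315770 = 483.2546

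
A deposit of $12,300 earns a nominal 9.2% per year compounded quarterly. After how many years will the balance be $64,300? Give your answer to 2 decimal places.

18.18 years

Periodic rate i = 0.092/4 = 0.023.
(1+i)^n = 64300/12300 = 5.22764, so n = ln 5.22764 / ln 1.023 = 72.7352 quarters
= 72.7352/4 years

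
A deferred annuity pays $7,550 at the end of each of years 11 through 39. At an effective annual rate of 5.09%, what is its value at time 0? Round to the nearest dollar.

$68,889

Value one period before first payment (t=10): 7550 × [1 − (1+0.0509)^(−29)] / 0.0509 = 7550 × 14.990485 = 113,178.1593
Discount back 10 years: 113,178.1593 × (1+0.0509)^(−10) = 113,178.1593 × 0.608676 = 68,888.8137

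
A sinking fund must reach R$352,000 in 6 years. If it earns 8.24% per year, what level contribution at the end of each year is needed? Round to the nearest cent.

PMT = 352000 / ( [(1+0.0824)^6 − 1] / 0.0824 ) = 352000 / 7.380468 = 47,693.4541

R$47,693.45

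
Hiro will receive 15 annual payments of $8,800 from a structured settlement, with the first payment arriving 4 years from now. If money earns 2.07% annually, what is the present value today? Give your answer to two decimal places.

$105,777.89

PV at t=3 (ordinary 15-year annuity): 8800 × a(15|0.0207) = 8800 × 12.782228 = 112,483.6070
PV₀ = 112,483.6070 / (1+0.0207)^3 = 112,483.6070 / 1.063394 = 105,777.8877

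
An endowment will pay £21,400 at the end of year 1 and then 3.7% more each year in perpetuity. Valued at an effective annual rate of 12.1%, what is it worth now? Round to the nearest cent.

£254,761.90

PV = PMT / (i − g) = 21400 / (0.121 − 0.037) = 21400 / 0.084000 = 254,761.9048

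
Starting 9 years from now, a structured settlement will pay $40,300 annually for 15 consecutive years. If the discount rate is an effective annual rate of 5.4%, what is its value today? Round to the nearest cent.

$267,362.38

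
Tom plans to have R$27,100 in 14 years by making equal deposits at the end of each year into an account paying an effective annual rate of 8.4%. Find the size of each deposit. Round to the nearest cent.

R$1,087.51

FV-annuity factor = 24.919213; PMT = 27100 / 24.919213 = 1,087.5143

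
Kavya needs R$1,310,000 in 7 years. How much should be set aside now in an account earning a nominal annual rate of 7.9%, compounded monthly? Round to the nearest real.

With 12 periods per year: i = 0.00658333, n = 84.
PV = FV·(1+i)^(−n) = 1,310,000 × 0.576265 = 754,907.1473

R$754,907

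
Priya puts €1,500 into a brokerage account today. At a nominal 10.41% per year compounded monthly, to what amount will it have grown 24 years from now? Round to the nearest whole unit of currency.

€18,049

Periodic rate i = 0.1041/12 = 0.008675; n = 24 × 12 = 288 periods.
1,500 × (1+0.008675)^288 = 1,500 × 12.032670 = 18,049.0051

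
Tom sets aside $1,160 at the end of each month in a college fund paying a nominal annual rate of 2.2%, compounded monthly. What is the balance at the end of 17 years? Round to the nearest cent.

Periodic rate i = 0.022/12 = 0.00183333; n = 17 × 12 = 204 periods.
Accumulation factor s(204|0.00183333) = 247.112467; FV = 1160 × 247.112467 = 286,650.4618

$286,650.46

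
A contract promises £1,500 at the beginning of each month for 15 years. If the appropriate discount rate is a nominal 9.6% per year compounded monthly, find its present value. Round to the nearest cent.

£143,963.36

With 12 periods per year: i = 0.008, n = 180.
PV = 1500 × [1 − (1+0.008)^(−180)] / 0.008 × (1+i) = 1500 × 95.975570 = 143,963.3556
(Beginning-of-period payments → annuity-due factor ×(1+i).)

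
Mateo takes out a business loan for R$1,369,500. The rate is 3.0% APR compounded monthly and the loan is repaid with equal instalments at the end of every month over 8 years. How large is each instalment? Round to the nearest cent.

R$16,063.65

Periodic rate i = 0.03/12 = 0.0025; n = 8 × 12 = 96 periods.
Annuity-PV factor = 85.254603; PMT = 1.3695e+06 / 85.254603 = 16,063.6488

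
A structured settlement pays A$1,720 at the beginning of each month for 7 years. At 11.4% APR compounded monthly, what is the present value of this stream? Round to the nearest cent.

A$100,172.64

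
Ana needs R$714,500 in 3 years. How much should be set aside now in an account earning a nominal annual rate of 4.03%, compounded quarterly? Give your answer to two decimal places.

With 4 periods per year: i = 0.010075, n = 12.
PV = 714,500 / (1 + 0.010075)^12 = 714,500 / 1.127830 = 633,517.7201

R$633,517.72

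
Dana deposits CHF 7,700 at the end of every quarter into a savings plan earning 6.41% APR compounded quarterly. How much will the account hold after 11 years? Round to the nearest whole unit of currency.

CHF 486,633

Periodic rate i = 0.0641/4 = 0.016025; n = 11 × 4 = 44 periods.
FV = 7700 × [(1+0.016025)^44 − 1] / 0.016025 = 7700 × 63.199143 = 486,633.3999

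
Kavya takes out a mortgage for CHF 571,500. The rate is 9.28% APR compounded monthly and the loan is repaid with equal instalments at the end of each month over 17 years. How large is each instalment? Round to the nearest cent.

CHF 5,578.38

With 12 periods per year: i = 0.00773333, n = 204.
PMT = 571500 / ( [1 − (1+0.00773333)^(−204)] / 0.00773333 ) = 571500 / 102.449112 = 5,578.3792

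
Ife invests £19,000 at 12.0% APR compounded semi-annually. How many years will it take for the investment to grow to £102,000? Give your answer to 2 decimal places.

Periodic rate i = 0.12/2 = 0.06.
(1+i)^n = 102000/19000 = 5.36842, so n = ln 5.36842 / ln 1.06 = 28.8410 half-years
= 28.8410/2 years

14.42 years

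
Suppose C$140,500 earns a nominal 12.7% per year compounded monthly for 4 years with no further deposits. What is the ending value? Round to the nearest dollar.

With 12 periods per year: i = 0.0105833, n = 48.
FV = 140,500 × (1 + 0.0105833)^48 = 232,883.4559

C$232,883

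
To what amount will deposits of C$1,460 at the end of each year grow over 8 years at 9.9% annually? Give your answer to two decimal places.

FV = PMT · [(1+i)^n − 1] / i = 1460 · 11.394430 = 16,635.8680

C$16,635.87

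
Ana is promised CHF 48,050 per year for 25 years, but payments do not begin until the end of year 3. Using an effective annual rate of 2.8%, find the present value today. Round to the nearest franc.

Value one period before first payment (t=2): 48050 × [1 − (1+0.028)^(−25)] / 0.028 = 48050 × 17.807646 = 855,657.3773
Discount back 2 years: 855,657.3773 × (1+0.028)^(−2) = 855,657.3773 × 0.946267 = 809,680.4808

CHF 809,680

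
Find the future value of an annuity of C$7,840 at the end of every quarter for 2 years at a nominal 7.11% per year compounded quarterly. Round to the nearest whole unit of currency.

C$66,764

i = 0.0711/4 = 0.017775 per quarter; n = 2·4 = 8.
FV = 7840 × [(1+0.017775)^8 − 1] / 0.017775 = 7840 × 8.515792 = 66,763.8093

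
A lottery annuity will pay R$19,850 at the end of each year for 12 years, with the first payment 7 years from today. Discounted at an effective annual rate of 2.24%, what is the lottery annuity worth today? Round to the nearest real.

R$181,113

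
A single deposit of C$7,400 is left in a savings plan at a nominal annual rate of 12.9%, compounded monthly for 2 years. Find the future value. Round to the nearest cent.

Periodic rate i = 0.129/12 = 0.01075; n = 2 × 12 = 24 periods.
7,400 × (1+0.01075)^24 = 7,400 × 1.292558 = 9,564.9283

C$9,564.93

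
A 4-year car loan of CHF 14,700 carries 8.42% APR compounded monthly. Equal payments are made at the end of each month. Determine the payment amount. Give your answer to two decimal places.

CHF 361.78

Periodic rate i = 0.0842/12 = 0.00701667; n = 4 × 12 = 48 periods.
PMT = 14700 / ( [1 − (1+0.00701667)^(−48)] / 0.00701667 ) = 14700 / 40.632979 = 361.7751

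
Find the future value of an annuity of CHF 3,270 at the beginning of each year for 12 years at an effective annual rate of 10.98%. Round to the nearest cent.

CHF 82,327.58

FV = PMT · [(1+i)^n − 1] / i × (1+i) = 3270 · 25.176630 = 82,327.5814
(annuity-due: payments at period start, so ×(1+i).)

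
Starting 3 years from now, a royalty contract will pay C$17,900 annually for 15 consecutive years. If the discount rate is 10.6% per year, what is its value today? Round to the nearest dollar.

C$107,592

Value one period before first payment (t=2): 17900 × [1 − (1+0.106)^(−15)] / 0.106 = 17900 × 7.352506 = 131,609.8625
PV₀ = 131,609.8625 / (1+0.106)^2 = 131,609.8625 / 1.223236 = 107,591.5543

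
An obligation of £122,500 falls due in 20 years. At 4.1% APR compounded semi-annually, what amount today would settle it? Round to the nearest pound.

£54,402

With 2 periods per year: i = 0.0205, n = 40.
PV = FV·(1+i)^(−n) = 122,500 × 0.444099 = 54,402.1078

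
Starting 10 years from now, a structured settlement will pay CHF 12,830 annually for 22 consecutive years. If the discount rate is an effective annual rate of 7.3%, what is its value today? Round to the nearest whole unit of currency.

CHF 73,435

Value one period before first payment (t=9): 12830 × [1 − (1+0.073)^(−22)] / 0.073 = 12830 × 10.791374 = 138,453.3318
PV₀ = 138,453.3318 / (1+0.073)^9 = 138,453.3318 / 1.885374 = 73,435.4759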